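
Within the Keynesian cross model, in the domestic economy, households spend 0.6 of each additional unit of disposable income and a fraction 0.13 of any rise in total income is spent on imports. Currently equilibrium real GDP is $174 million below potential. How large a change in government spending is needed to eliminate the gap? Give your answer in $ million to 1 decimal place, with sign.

+$92.2 million

Spending multiplier = 1/(1 − c + m) = 1/(1 − 0.6 + 0.13) = 1/0.53 ≈ 1.887.
Need ΔY = +$174 million, so ΔG = ΔY/k = (+$174 million) × 0.53 ≈ +$92.2 million.
The government should increase government spending by $92.2 million.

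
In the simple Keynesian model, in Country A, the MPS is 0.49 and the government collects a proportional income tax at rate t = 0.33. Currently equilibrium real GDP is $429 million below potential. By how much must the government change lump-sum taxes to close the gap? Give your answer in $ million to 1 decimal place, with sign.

MPC = 1 − MPS = 1 − 0.49 = 0.51.
Spending multiplier = 1/(1 − c(1−t)) = 1/(1 − 0.51×0.67) = 1/0.6583 ≈ 1.519.
Tax multiplier = −c·k = −0.51/0.6583 ≈ −0.775. Need ΔY = +$429 million, so ΔT = ΔY/(−c·k) = −(+$429 million) × 0.6583 / 0.51 ≈ −$553.7 million.
The government should cut lump-sum taxes by $553.7 million.

−$553.7 million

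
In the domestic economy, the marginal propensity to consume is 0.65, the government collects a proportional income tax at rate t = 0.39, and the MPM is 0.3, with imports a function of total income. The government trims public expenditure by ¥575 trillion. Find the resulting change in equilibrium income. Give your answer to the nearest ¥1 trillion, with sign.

−¥636 trillion

Expenditure multiplier = 1/(1 − c(1−t) + m) = 1/(1 − 0.65×0.61 + 0.3) = 1/0.9035 ≈ 1.107.
ΔY = k × ΔG = (−¥575 trillion) / 0.9035 ≈ −¥636 trillion.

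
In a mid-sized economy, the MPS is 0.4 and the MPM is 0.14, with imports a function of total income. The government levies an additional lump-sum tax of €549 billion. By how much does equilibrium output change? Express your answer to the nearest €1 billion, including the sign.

MPC = 1 − MPS = 1 − 0.4 = 0.6.
A lump-sum tax change of +€549 billion shifts disposable income by −€549 billion; first-round consumption changes by −c × ΔT = −0.6 × (+€549 billion) = −€329.4 billion.
Expenditure multiplier = 1/(1 − c + m) = 1/(1 − 0.6 + 0.14) = 1/0.54 ≈ 1.852.
The tax multiplier is −c × k ≈ −1.111, so ΔY = k × (−c·ΔT) = (−€329.4 billion) / 0.54 = −€610 billion.

−€610 billion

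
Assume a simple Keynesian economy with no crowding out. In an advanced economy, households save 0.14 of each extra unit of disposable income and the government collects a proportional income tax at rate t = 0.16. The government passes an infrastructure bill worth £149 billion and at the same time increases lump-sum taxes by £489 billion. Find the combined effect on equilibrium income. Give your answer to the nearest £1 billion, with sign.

MPC = 1 − MPS = 1 − 0.14 = 0.86.
Expenditure multiplier = 1/(1 − c(1−t)) = 1/(1 − 0.86×0.84) = 1/0.2776 ≈ 3.602.
ΔG contributes k·ΔG = (+£149 billion) / 0.2776 ≈ +£536.7 billion.
ΔT of +£489 billion changes first-round spending by −c·ΔT = −£420.54 billion, contributing k·(−c·ΔT) = (−£420.54 billion) / 0.2776 ≈ −£1,514.9 billion.
Net ΔY = k(ΔG − c·ΔT) = (−£271.54 billion) / 0.2776 ≈ −£978 billion.

−£978 billion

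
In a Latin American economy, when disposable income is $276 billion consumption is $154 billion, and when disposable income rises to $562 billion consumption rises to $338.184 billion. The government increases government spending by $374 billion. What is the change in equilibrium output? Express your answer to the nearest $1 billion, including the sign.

+$1,051 billion

MPC = ΔC/ΔYd = (338.184 − 154)/(562 − 276) = 184.184/286 = 0.644.
Spending multiplier = 1/(1 − MPC) = 1/(1 − 0.644) = 1/0.356 ≈ 2.809.
ΔY = k × ΔG = (+$374 billion) / 0.356 ≈ +$1,051 billion.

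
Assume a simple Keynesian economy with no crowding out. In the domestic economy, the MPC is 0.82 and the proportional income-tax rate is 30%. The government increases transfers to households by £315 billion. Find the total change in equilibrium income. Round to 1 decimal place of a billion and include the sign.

The transfer change shifts disposable income by +£315 billion, so first-round consumption changes by c·ΔTR = 0.82 × (+£315 billion) = +£258.3 billion.
Expenditure multiplier = 1/(1 − c(1−t)) = 1/(1 − 0.82×0.7) = 1/0.426 ≈ 2.347.
The transfer multiplier is c × k ≈ 1.925, so ΔY = k × (c·ΔTR) = (+£258.3 billion) / 0.426 ≈ +£606.3 billion.

+£606.3 billion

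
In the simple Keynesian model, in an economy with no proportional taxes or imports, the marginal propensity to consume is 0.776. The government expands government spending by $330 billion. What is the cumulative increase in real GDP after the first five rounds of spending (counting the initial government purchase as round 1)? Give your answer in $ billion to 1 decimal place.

$1,058.7 billion

Round 1 adds ΔG = $330 billion; each later round is MPC = 0.776 times the previous.
After 5 rounds: 330 + 256.08 + 198.71808 + 154.20523008 + 119.66325854208 = ΔG·(1 − c^5)/(1 − c) = 330 × (1 − 0.281389965541376)/0.224 ≈ $1,058.7 billion.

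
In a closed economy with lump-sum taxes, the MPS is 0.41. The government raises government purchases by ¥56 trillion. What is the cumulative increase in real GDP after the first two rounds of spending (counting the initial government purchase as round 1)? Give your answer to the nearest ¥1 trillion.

MPC = 1 − MPS = 1 − 0.41 = 0.59.
Round 1 adds ΔG = ¥56 trillion; each later round is MPC = 0.59 times the previous.
After 2 rounds: 56 + 33.04 = ΔG·(1 − c^2)/(1 − c) = 56 × (1 − 0.3481)/0.41 ≈ ¥89 trillion.

¥89 trillion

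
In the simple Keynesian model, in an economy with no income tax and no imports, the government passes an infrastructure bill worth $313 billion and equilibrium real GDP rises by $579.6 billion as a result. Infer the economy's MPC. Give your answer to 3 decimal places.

Implied spending multiplier k = ΔY/ΔG = 579.6/313 ≈ 1.8518.
Since k = 1/(1 − MPC), MPC = 1 − 1/k = 1 − ΔG/ΔY = 1 − 313/579.6 ≈ 0.460.

0.460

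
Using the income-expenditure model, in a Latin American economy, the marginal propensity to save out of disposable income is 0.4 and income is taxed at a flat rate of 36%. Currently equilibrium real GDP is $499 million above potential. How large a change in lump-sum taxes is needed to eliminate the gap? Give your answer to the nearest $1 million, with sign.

MPC = 1 − MPS = 1 − 0.4 = 0.6.
Spending multiplier = 1/(1 − c(1−t)) = 1/(1 − 0.6×0.64) = 1/0.616 ≈ 1.623.
Tax multiplier = −c·k = −0.6/0.616 ≈ −0.974. Need ΔY = −$499 million, so ΔT = ΔY/(−c·k) = −(−$499 million) × 0.616 / 0.6 ≈ +$512 million.
The government should raise lump-sum taxes by $512 million.

+$512 million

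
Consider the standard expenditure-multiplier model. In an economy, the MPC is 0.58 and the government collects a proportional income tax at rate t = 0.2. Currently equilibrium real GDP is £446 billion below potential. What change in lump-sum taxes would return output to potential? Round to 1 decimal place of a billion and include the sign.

−£412.2 billion

Spending multiplier = 1/(1 − c(1−t)) = 1/(1 − 0.58×0.8) = 1/0.536 ≈ 1.866.
Tax multiplier = −c·k = −0.58/0.536 ≈ −1.082. Need ΔY = +£446 billion, so ΔT = ΔY/(−c·k) = −(+£446 billion) × 0.536 / 0.58 ≈ −£412.2 billion.
The government should cut lump-sum taxes by £412.2 billion.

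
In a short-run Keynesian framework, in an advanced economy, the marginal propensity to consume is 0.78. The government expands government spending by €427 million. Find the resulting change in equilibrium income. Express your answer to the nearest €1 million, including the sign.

Spending multiplier = 1/(1 − MPC) = 1/(1 − 0.78) = 1/0.22 ≈ 4.545.
ΔY = k × ΔG = (+€427 million) / 0.22 ≈ +€1,941 million.

+€1,941 million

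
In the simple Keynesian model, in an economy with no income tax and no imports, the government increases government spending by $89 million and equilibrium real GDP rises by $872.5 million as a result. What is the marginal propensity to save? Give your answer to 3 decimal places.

Implied spending multiplier k = ΔY/ΔG = 872.5/89 ≈ 9.8034.
Since k = 1/(1 − MPC), MPC = 1 − 1/k = 1 − ΔG/ΔY = 1 − 89/872.5 ≈ 0.898.
MPS = 1 − MPC = 0.102.

0.102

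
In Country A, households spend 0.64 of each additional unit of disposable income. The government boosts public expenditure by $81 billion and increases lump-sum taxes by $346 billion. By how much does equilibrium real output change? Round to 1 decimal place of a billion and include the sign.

−$390.1 billion

Expenditure multiplier = 1/(1 − MPC) = 1/(1 − 0.64) = 1/0.36 ≈ 2.778.
ΔG contributes k·ΔG = (+$81 billion) / 0.36 = +$225 billion.
ΔT of +$346 billion changes first-round spending by −c·ΔT = −$221.44 billion, contributing k·(−c·ΔT) = (−$221.44 billion) / 0.36 ≈ −$615.1 billion.
Net ΔY = k(ΔG − c·ΔT) = (−$140.44 billion) / 0.36 ≈ −$390.1 billion.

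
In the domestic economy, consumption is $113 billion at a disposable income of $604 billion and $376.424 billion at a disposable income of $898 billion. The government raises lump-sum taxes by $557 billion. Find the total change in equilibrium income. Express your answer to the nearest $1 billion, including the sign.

−$4,799 billion

MPC = ΔC/ΔYd = (376.424 − 113)/(898 − 604) = 263.424/294 = 0.896.
A lump-sum tax change of +$557 billion shifts disposable income by −$557 billion; first-round consumption changes by −c × ΔT = −0.896 × (+$557 billion) = −$499.072 billion.
Expenditure multiplier = 1/(1 − MPC) = 1/(1 − 0.896) = 1/0.104 ≈ 9.615.
The tax multiplier is −c × k ≈ −8.615, so ΔY = k × (−c·ΔT) = (−$499.072 billion) / 0.104 ≈ −$4,799 billion.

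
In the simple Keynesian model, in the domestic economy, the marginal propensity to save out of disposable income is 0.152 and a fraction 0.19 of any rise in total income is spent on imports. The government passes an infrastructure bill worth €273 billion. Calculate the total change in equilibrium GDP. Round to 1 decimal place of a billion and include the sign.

+€798.2 billion

MPC = 1 − MPS = 1 − 0.152 = 0.848.
Spending multiplier = 1/(1 − c + m) = 1/(1 − 0.848 + 0.19) = 1/0.342 ≈ 2.924.
ΔY = k × ΔG = (+€273 billion) / 0.342 ≈ +€798.2 billion.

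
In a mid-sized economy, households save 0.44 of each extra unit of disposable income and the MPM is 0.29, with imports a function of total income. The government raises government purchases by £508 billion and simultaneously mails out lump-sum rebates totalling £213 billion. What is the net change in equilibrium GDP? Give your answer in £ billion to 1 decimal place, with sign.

+£859.3 billion

MPC = 1 − MPS = 1 − 0.44 = 0.56.
Expenditure multiplier = 1/(1 − c + m) = 1/(1 − 0.56 + 0.29) = 1/0.73 ≈ 1.37.
ΔG contributes k·ΔG = (+£508 billion) / 0.73 ≈ +£695.9 billion.
ΔT of −£213 billion changes first-round spending by −c·ΔT = +£119.28 billion, contributing k·(−c·ΔT) = (+£119.28 billion) / 0.73 ≈ +£163.4 billion.
Net ΔY = k(ΔG − c·ΔT) = (+£627.28 billion) / 0.73 ≈ +£859.3 billion.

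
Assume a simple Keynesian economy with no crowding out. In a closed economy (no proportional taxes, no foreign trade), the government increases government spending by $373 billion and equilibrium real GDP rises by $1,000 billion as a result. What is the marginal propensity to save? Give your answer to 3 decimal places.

0.373

Implied spending multiplier k = ΔY/ΔG = 1,000/373 ≈ 2.681.
Since k = 1/(1 − MPC), MPC = 1 − 1/k = 1 − ΔG/ΔY = 1 − 373/1,000 = 0.627.
MPS = 1 − MPC = 0.373.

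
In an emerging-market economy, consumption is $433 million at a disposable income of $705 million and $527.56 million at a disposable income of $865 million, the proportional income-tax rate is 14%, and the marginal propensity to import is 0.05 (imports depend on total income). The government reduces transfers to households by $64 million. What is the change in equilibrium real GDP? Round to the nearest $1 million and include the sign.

−$70 million

MPC = ΔC/ΔYd = (527.56 − 433)/(865 − 705) = 94.56/160 = 0.591.
The transfer change shifts disposable income by −$64 million, so first-round consumption changes by c·ΔTR = 0.591 × (−$64 million) = −$37.824 million.
Expenditure multiplier = 1/(1 − c(1−t) + m) = 1/(1 − 0.591×0.86 + 0.05) = 1/0.54174 ≈ 1.846.
The transfer multiplier is c × k ≈ 1.091, so ΔY = k × (c·ΔTR) = (−$37.824 million) / 0.54174 ≈ −$70 million.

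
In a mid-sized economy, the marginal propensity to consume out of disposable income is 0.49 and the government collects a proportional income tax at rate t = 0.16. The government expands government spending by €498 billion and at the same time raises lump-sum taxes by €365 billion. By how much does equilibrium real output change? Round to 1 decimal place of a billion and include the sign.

Expenditure multiplier = 1/(1 − c(1−t)) = 1/(1 − 0.49×0.84) = 1/0.5884 ≈ 1.7.
ΔG contributes k·ΔG = (+€498 billion) / 0.5884 ≈ +€846.4 billion.
ΔT of +€365 billion changes first-round spending by −c·ΔT = −€178.85 billion, contributing k·(−c·ΔT) = (−€178.85 billion) / 0.5884 ≈ −€304 billion.
Net ΔY = k(ΔG − c·ΔT) = (+€319.15 billion) / 0.5884 ≈ +€542.4 billion.

+€542.4 billion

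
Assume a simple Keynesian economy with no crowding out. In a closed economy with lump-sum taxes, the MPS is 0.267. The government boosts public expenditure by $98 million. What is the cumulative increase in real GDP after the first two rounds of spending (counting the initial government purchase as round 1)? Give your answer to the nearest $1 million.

MPC = 1 − MPS = 1 − 0.267 = 0.733.
Round 1 adds ΔG = $98 million; each later round is MPC = 0.733 times the previous.
After 2 rounds: 98 + 71.834 = ΔG·(1 − c^2)/(1 − c) = 98 × (1 − 0.537289)/0.267 ≈ $170 million.

$170 million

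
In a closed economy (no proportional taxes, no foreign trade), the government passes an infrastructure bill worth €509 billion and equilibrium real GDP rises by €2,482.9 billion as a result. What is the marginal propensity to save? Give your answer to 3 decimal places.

Implied spending multiplier k = ΔY/ΔG = 2,482.9/509 ≈ 4.878.
Since k = 1/(1 − MPC), MPC = 1 − 1/k = 1 − ΔG/ΔY = 1 − 509/2,482.9 ≈ 0.795.
MPS = 1 − MPC = 0.205.

0.205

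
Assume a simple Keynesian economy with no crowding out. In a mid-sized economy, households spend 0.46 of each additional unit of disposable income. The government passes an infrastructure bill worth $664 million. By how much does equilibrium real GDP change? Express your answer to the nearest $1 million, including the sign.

Expenditure multiplier = 1/(1 − MPC) = 1/(1 − 0.46) = 1/0.54 ≈ 1.852.
ΔY = k × ΔG = (+$664 million) / 0.54 ≈ +$1,230 million.

+$1,230 million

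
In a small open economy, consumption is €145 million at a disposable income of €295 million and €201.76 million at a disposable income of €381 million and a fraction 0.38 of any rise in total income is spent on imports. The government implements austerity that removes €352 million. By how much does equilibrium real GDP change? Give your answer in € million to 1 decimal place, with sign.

MPC = ΔC/ΔYd = (201.76 − 145)/(381 − 295) = 56.76/86 = 0.66.
Spending multiplier = 1/(1 − c + m) = 1/(1 − 0.66 + 0.38) = 1/0.72 ≈ 1.389.
ΔY = k × ΔG = (−€352 million) / 0.72 ≈ −€488.9 million.

−€488.9 million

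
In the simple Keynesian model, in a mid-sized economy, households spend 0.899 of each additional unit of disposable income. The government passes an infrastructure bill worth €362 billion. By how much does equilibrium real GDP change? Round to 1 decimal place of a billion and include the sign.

Expenditure multiplier = 1/(1 − MPC) = 1/(1 − 0.899) = 1/0.101 ≈ 9.901.
ΔY = k × ΔG = (+€362 billion) / 0.101 ≈ +€3,584.2 billion.

+€3,584.2 billion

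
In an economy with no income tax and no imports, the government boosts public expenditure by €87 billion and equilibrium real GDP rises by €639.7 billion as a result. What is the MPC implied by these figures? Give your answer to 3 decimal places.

0.864

Implied spending multiplier k = ΔY/ΔG = 639.7/87 ≈ 7.3529.
Since k = 1/(1 − MPC), MPC = 1 − 1/k = 1 − ΔG/ΔY = 1 − 87/639.7 ≈ 0.864.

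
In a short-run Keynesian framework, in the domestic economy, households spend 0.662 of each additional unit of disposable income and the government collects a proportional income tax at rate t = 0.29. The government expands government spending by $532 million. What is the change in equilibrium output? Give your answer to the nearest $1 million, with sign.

Government-spending multiplier = 1/(1 − c(1−t)) = 1/(1 − 0.662×0.71) = 1/0.52998 ≈ 1.887.
ΔY = k × ΔG = (+$532 million) / 0.52998 ≈ +$1,004 million.

+$1,004 million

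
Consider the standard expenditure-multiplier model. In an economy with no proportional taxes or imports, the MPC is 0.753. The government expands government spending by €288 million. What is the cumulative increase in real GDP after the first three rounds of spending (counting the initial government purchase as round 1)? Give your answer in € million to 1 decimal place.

Round 1 adds ΔG = €288 million; each later round is MPC = 0.753 times the previous.
After 3 rounds: 288 + 216.864 + 163.298592 = ΔG·(1 − c^3)/(1 − c) = 288 × (1 − 0.426957777)/0.247 ≈ €668.2 million.

€668.2 million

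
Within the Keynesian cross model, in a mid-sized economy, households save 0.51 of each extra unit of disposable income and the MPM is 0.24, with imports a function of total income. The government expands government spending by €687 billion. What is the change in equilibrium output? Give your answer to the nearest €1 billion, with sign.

+€916 billion

MPC = 1 − MPS = 1 − 0.51 = 0.49.
Spending multiplier = 1/(1 − c + m) = 1/(1 − 0.49 + 0.24) = 1/0.75 ≈ 1.333.
ΔY = k × ΔG = (+€687 billion) / 0.75 = +€916 billion.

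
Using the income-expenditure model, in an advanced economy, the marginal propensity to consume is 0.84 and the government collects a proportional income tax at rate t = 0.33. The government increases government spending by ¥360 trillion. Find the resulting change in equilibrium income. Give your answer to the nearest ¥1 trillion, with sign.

+¥823 trillion

Spending multiplier = 1/(1 − c(1−t)) = 1/(1 − 0.84×0.67) = 1/0.4372 ≈ 2.287.
ΔY = k × ΔG = (+¥360 trillion) / 0.4372 ≈ +¥823 trillion.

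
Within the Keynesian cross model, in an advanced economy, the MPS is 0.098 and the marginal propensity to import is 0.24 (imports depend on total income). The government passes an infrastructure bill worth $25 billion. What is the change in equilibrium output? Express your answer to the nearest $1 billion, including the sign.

+$74 billion

MPC = 1 − MPS = 1 − 0.098 = 0.902.
Expenditure multiplier = 1/(1 − c + m) = 1/(1 − 0.902 + 0.24) = 1/0.338 ≈ 2.959.
ΔY = k × ΔG = (+$25 billion) / 0.338 ≈ +$74 billion.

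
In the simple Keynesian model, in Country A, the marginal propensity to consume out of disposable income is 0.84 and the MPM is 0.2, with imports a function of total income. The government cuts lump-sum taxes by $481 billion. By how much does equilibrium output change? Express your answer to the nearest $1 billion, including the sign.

A lump-sum tax change of −$481 billion shifts disposable income by +$481 billion; first-round consumption changes by −c × ΔT = −0.84 × (−$481 billion) = +$404.04 billion.
Expenditure multiplier = 1/(1 − c + m) = 1/(1 − 0.84 + 0.2) = 1/0.36 ≈ 2.778.
The tax multiplier is −c × k ≈ −2.333, so ΔY = k × (−c·ΔT) = (+$404.04 billion) / 0.36 ≈ +$1,122 billion.

+$1,122 billion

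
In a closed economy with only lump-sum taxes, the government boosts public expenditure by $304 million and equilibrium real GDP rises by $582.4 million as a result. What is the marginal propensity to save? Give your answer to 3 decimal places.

0.522

Implied spending multiplier k = ΔY/ΔG = 582.4/304 ≈ 1.9158.
Since k = 1/(1 − MPC), MPC = 1 − 1/k = 1 − ΔG/ΔY = 1 − 304/582.4 ≈ 0.478.
MPS = 1 − MPC = 0.522.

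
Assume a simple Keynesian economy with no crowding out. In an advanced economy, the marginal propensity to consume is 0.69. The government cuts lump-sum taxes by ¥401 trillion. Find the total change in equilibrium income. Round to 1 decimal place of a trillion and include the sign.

+¥892.5 trillion

A lump-sum tax change of −¥401 trillion shifts disposable income by +¥401 trillion; first-round consumption changes by −c × ΔT = −0.69 × (−¥401 trillion) = +¥276.69 trillion.
Expenditure multiplier = 1/(1 − MPC) = 1/(1 − 0.69) = 1/0.31 ≈ 3.226.
The tax multiplier is −c × k ≈ −2.226, so ΔY = k × (−c·ΔT) = (+¥276.69 trillion) / 0.31 ≈ +¥892.5 trillion.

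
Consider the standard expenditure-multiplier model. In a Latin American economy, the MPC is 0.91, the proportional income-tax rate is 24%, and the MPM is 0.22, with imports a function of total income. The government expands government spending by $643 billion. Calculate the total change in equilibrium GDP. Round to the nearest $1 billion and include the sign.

Spending multiplier = 1/(1 − c(1−t) + m) = 1/(1 − 0.91×0.76 + 0.22) = 1/0.5284 ≈ 1.893.
ΔY = k × ΔG = (+$643 billion) / 0.5284 ≈ +$1,217 billion.

+$1,217 billion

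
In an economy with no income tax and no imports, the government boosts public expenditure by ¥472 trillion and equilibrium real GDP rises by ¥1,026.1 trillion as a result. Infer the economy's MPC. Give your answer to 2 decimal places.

Implied spending multiplier k = ΔY/ΔG = 1,026.1/472 ≈ 2.1739.
Since k = 1/(1 − MPC), MPC = 1 − 1/k = 1 − ΔG/ΔY = 1 − 472/1,026.1 ≈ 0.54.

0.54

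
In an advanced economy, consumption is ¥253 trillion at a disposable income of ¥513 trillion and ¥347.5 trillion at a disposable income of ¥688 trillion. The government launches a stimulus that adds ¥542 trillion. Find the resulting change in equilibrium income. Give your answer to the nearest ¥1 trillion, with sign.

MPC = ΔC/ΔYd = (347.5 − 253)/(688 − 513) = 94.5/175 = 0.54.
Expenditure multiplier = 1/(1 − MPC) = 1/(1 − 0.54) = 1/0.46 ≈ 2.174.
ΔY = k × ΔG = (+¥542 trillion) / 0.46 ≈ +¥1,178 trillion.

+¥1,178 trillion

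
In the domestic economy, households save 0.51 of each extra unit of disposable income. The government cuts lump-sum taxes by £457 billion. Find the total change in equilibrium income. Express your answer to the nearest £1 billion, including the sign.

MPC = 1 − MPS = 1 − 0.51 = 0.49.
A lump-sum tax change of −£457 billion shifts disposable income by +£457 billion; first-round consumption changes by −c × ΔT = −0.49 × (−£457 billion) = +£223.93 billion.
Expenditure multiplier = 1/(1 − MPC) = 1/(1 − 0.49) = 1/0.51 ≈ 1.961.
The tax multiplier is −c × k ≈ −0.961, so ΔY = k × (−c·ΔT) = (+£223.93 billion) / 0.51 ≈ +£439 billion.

+£439 billion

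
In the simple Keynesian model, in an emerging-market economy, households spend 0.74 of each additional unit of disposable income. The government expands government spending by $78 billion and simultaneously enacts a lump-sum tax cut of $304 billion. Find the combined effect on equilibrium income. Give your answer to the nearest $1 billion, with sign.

Expenditure multiplier = 1/(1 − MPC) = 1/(1 − 0.74) = 1/0.26 ≈ 3.846.
ΔG contributes k·ΔG = (+$78 billion) / 0.26 = +$300 billion.
ΔT of −$304 billion changes first-round spending by −c·ΔT = +$224.96 billion, contributing k·(−c·ΔT) = (+$224.96 billion) / 0.26 ≈ +$865.2 billion.
Net ΔY = k(ΔG − c·ΔT) = (+$302.96 billion) / 0.26 ≈ +$1,165 billion.

+$1,165 billion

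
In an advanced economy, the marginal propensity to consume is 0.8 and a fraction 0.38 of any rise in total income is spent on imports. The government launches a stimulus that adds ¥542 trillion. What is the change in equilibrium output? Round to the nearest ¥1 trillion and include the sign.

Government-spending multiplier = 1/(1 − c + m) = 1/(1 − 0.8 + 0.38) = 1/0.58 ≈ 1.724.
ΔY = k × ΔG = (+¥542 trillion) / 0.58 ≈ +¥934 trillion.

+¥934 trillion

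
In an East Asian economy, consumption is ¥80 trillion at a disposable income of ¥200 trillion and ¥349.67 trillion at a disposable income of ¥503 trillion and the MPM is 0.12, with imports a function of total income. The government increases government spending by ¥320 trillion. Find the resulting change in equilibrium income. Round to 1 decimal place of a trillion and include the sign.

MPC = ΔC/ΔYd = (349.67 − 80)/(503 − 200) = 269.67/303 = 0.89.
Expenditure multiplier = 1/(1 − c + m) = 1/(1 − 0.89 + 0.12) = 1/0.23 ≈ 4.348.
ΔY = k × ΔG = (+¥320 trillion) / 0.23 ≈ +¥1,391.3 trillion.

+¥1,391.3 trillion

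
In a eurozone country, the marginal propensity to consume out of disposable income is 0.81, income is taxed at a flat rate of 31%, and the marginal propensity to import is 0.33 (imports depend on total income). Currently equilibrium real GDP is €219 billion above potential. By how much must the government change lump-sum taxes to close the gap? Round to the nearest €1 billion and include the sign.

Spending multiplier = 1/(1 − c(1−t) + m) = 1/(1 − 0.81×0.69 + 0.33) = 1/0.7711 ≈ 1.297.
Tax multiplier = −c·k = −0.81/0.7711 ≈ −1.05. Need ΔY = −€219 billion, so ΔT = ΔY/(−c·k) = −(−€219 billion) × 0.7711 / 0.81 ≈ +€208 billion.
The government should raise lump-sum taxes by €208 billion.

+€208 billion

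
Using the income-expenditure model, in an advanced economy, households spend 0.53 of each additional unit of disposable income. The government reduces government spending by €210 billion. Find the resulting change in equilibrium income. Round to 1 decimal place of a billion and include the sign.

Government-spending multiplier = 1/(1 − MPC) = 1/(1 − 0.53) = 1/0.47 ≈ 2.128.
ΔY = k × ΔG = (−€210 billion) / 0.47 ≈ −€446.8 billion.

−€446.8 billion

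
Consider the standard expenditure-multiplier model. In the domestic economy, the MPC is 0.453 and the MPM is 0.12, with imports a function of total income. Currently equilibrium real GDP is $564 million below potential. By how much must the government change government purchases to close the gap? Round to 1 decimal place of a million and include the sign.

+$376.2 million

Spending multiplier = 1/(1 − c + m) = 1/(1 − 0.453 + 0.12) = 1/0.667 ≈ 1.499.
Need ΔY = +$564 million, so ΔG = ΔY/k = (+$564 million) × 0.667 ≈ +$376.2 million.
The government should increase government purchases by $376.2 million.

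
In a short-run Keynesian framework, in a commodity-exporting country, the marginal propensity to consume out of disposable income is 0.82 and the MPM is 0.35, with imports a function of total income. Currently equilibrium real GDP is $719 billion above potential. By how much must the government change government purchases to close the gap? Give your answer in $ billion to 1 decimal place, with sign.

Spending multiplier = 1/(1 − c + m) = 1/(1 − 0.82 + 0.35) = 1/0.53 ≈ 1.887.
Need ΔY = −$719 billion, so ΔG = ΔY/k = (−$719 billion) × 0.53 ≈ −$381.1 billion.
The government should cut government purchases by $381.1 billion.

−$381.1 billion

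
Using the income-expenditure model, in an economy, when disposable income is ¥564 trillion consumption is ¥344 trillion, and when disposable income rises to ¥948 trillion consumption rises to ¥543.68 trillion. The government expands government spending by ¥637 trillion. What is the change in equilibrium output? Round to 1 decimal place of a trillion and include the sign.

+¥1,327.1 trillion

MPC = ΔC/ΔYd = (543.68 − 344)/(948 − 564) = 199.68/384 = 0.52.
Expenditure multiplier = 1/(1 − MPC) = 1/(1 − 0.52) = 1/0.48 ≈ 2.083.
ΔY = k × ΔG = (+¥637 trillion) / 0.48 ≈ +¥1,327.1 trillion.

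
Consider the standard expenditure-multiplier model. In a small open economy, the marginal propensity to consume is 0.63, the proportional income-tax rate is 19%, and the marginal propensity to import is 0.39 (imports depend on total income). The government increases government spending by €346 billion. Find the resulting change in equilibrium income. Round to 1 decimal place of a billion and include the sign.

+€393.3 billion

Spending multiplier = 1/(1 − c(1−t) + m) = 1/(1 − 0.63×0.81 + 0.39) = 1/0.8797 ≈ 1.137.
ΔY = k × ΔG = (+€346 billion) / 0.8797 ≈ +€393.3 billion.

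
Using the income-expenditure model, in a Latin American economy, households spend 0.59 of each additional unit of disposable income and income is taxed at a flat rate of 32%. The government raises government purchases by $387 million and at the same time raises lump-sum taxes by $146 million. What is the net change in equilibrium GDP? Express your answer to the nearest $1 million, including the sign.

Expenditure multiplier = 1/(1 − c(1−t)) = 1/(1 − 0.59×0.68) = 1/0.5988 ≈ 1.67.
ΔG contributes k·ΔG = (+$387 million) / 0.5988 ≈ +$646.3 million.
ΔT of +$146 million changes first-round spending by −c·ΔT = −$86.14 million, contributing k·(−c·ΔT) = (−$86.14 million) / 0.5988 ≈ −$143.9 million.
Net ΔY = k(ΔG − c·ΔT) = (+$300.86 million) / 0.5988 ≈ +$502 million.

+$502 million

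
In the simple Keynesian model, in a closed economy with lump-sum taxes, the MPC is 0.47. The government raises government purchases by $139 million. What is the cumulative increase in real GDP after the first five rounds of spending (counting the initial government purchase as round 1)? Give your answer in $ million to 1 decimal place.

$256.2 million

Round 1 adds ΔG = $139 million; each later round is MPC = 0.47 times the previous.
After 5 rounds: 139 + 65.33 + 30.7051 + 14.431397 + 6.78275659 = ΔG·(1 − c^5)/(1 − c) = 139 × (1 − 0.0229345007)/0.53 ≈ $256.2 million.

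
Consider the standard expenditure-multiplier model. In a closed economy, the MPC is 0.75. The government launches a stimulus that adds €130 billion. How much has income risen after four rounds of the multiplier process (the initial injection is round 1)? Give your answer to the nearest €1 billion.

€355 billion

Round 1 adds ΔG = €130 billion; each later round is MPC = 0.75 times the previous.
After 4 rounds: 130 + 97.5 + 73.125 + 54.84375 = ΔG·(1 − c^4)/(1 − c) = 130 × (1 − 0.31640625)/0.25 ≈ €355 billion.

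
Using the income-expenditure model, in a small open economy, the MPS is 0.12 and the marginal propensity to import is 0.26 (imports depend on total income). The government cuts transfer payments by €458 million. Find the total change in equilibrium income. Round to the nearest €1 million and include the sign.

−€1,061 million

MPC = 1 − MPS = 1 − 0.12 = 0.88.
The transfer change shifts disposable income by −€458 million, so first-round consumption changes by c·ΔTR = 0.88 × (−€458 million) = −€403.04 million.
Expenditure multiplier = 1/(1 − c + m) = 1/(1 − 0.88 + 0.26) = 1/0.38 ≈ 2.632.
The transfer multiplier is c × k ≈ 2.316, so ΔY = k × (c·ΔTR) = (−€403.04 million) / 0.38 ≈ −€1,061 million.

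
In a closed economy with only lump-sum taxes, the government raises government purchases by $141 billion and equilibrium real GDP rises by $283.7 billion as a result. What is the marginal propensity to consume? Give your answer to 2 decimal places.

0.50

Implied spending multiplier k = ΔY/ΔG = 283.7/141 ≈ 2.0121.
Since k = 1/(1 − MPC), MPC = 1 − 1/k = 1 − ΔG/ΔY = 1 − 141/283.7 ≈ 0.50.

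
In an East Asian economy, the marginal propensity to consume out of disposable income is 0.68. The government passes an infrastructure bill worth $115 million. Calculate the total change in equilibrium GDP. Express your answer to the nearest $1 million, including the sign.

+$359 million

Spending multiplier = 1/(1 − MPC) = 1/(1 − 0.68) = 1/0.32 = 3.125.
ΔY = k × ΔG = (+$115 million) / 0.32 ≈ +$359 million.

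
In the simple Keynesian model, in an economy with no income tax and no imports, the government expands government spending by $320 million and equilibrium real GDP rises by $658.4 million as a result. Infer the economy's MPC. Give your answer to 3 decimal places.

0.514

Implied spending multiplier k = ΔY/ΔG = 658.4/320 = 2.0575.
Since k = 1/(1 − MPC), MPC = 1 − 1/k = 1 − ΔG/ΔY = 1 − 320/658.4 ≈ 0.514.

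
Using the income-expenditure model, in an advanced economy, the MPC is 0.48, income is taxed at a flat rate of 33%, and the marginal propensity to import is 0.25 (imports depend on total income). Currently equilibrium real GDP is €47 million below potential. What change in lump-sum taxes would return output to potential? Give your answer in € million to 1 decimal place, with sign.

−€90.9 million

Spending multiplier = 1/(1 − c(1−t) + m) = 1/(1 − 0.48×0.67 + 0.25) = 1/0.9284 ≈ 1.077.
Tax multiplier = −c·k = −0.48/0.9284 ≈ −0.517. Need ΔY = +€47 million, so ΔT = ΔY/(−c·k) = −(+€47 million) × 0.9284 / 0.48 ≈ −€90.9 million.
The government should cut lump-sum taxes by €90.9 million.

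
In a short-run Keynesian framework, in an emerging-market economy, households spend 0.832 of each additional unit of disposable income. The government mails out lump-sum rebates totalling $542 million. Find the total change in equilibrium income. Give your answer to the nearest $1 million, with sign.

+$2,684 million

A lump-sum tax change of −$542 million shifts disposable income by +$542 million; first-round consumption changes by −c × ΔT = −0.832 × (−$542 million) = +$450.944 million.
Expenditure multiplier = 1/(1 − MPC) = 1/(1 − 0.832) = 1/0.168 ≈ 5.952.
The tax multiplier is −c × k ≈ −4.952, so ΔY = k × (−c·ΔT) = (+$450.944 million) / 0.168 ≈ +$2,684 million.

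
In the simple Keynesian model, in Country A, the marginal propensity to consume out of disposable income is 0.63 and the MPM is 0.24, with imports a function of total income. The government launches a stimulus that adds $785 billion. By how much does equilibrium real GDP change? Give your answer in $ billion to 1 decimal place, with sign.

Spending multiplier = 1/(1 − c + m) = 1/(1 − 0.63 + 0.24) = 1/0.61 ≈ 1.639.
ΔY = k × ΔG = (+$785 billion) / 0.61 ≈ +$1,286.9 billion.

+$1,286.9 billion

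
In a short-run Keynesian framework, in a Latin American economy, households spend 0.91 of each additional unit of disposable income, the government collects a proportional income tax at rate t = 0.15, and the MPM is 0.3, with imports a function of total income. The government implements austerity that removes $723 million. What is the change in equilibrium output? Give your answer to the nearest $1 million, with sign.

−$1,373 million

Spending multiplier = 1/(1 − c(1−t) + m) = 1/(1 − 0.91×0.85 + 0.3) = 1/0.5265 ≈ 1.899.
ΔY = k × ΔG = (−$723 million) / 0.5265 ≈ −$1,373 million.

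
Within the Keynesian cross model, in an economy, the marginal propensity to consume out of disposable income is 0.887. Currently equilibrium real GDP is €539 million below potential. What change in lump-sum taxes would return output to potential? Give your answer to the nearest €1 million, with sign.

−€69 million

Spending multiplier = 1/(1 − MPC) = 1/(1 − 0.887) = 1/0.113 ≈ 8.85.
Tax multiplier = −c·k = −0.887/0.113 ≈ −7.85. Need ΔY = +€539 million, so ΔT = ΔY/(−c·k) = −(+€539 million) × 0.113 / 0.887 ≈ −€69 million.
The government should cut lump-sum taxes by €69 million.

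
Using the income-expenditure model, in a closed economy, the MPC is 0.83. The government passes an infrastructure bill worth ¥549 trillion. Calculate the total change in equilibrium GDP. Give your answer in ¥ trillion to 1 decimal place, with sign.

+¥3,229.4 trillion

Expenditure multiplier = 1/(1 − MPC) = 1/(1 − 0.83) = 1/0.17 ≈ 5.882.
ΔY = k × ΔG = (+¥549 trillion) / 0.17 ≈ +¥3,229.4 trillion.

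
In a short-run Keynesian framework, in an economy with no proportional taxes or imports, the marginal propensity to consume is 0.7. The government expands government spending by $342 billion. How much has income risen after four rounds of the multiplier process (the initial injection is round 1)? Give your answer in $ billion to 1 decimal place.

Round 1 adds ΔG = $342 billion; each later round is MPC = 0.7 times the previous.
After 4 rounds: 342 + 239.4 + 167.58 + 117.306 = ΔG·(1 − c^4)/(1 − c) = 342 × (1 − 0.2401)/0.3 ≈ $866.3 billion.

$866.3 billion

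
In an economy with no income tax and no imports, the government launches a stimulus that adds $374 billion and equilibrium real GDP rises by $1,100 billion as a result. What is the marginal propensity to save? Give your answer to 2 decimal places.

Implied spending multiplier k = ΔY/ΔG = 1,100/374 ≈ 2.9412.
Since k = 1/(1 − MPC), MPC = 1 − 1/k = 1 − ΔG/ΔY = 1 − 374/1,100 = 0.66.
MPS = 1 − MPC = 0.34.

0.34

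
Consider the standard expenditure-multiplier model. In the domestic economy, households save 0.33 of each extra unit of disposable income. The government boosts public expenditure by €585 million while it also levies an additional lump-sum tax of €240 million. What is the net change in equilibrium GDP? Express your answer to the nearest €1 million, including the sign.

+€1,285 million

MPC = 1 − MPS = 1 − 0.33 = 0.67.
Expenditure multiplier = 1/(1 − MPC) = 1/(1 − 0.67) = 1/0.33 ≈ 3.03.
ΔG contributes k·ΔG = (+€585 million) / 0.33 ≈ +€1,772.7 million.
ΔT of +€240 million changes first-round spending by −c·ΔT = −€160.8 million, contributing k·(−c·ΔT) = (−€160.8 million) / 0.33 ≈ −€487.3 million.
Net ΔY = k(ΔG − c·ΔT) = (+€424.2 million) / 0.33 ≈ +€1,285 million.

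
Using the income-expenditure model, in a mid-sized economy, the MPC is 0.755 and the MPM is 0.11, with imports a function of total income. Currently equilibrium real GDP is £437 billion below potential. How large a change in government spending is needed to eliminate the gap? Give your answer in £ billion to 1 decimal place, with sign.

+£155.1 billion

Spending multiplier = 1/(1 − c + m) = 1/(1 − 0.755 + 0.11) = 1/0.355 ≈ 2.817.
Need ΔY = +£437 billion, so ΔG = ΔY/k = (+£437 billion) × 0.355 ≈ +£155.1 billion.
The government should increase government spending by £155.1 billion.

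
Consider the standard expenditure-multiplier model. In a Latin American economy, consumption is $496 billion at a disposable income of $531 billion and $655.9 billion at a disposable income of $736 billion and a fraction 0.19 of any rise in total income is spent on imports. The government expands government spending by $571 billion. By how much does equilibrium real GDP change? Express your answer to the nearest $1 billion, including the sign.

+$1,393 billion

MPC = ΔC/ΔYd = (655.9 − 496)/(736 − 531) = 159.9/205 = 0.78.
Spending multiplier = 1/(1 − c + m) = 1/(1 − 0.78 + 0.19) = 1/0.41 ≈ 2.439.
ΔY = k × ΔG = (+$571 billion) / 0.41 ≈ +$1,393 billion.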